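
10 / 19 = 0.53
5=5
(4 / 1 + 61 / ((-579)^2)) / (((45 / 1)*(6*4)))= 268205 / 72412056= 0.00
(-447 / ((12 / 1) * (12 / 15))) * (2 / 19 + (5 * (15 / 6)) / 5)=-73755 / 608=-121.31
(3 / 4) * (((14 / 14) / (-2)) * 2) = -3 / 4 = -0.75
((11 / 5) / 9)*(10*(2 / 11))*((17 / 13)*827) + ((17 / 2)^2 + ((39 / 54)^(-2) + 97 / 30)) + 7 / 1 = 17188823 / 30420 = 565.05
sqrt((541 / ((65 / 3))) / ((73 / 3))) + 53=3* sqrt(2567045) / 4745 + 53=54.01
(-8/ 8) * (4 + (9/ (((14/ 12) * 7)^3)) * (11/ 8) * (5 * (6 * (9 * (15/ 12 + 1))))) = -4188887/ 235298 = -17.80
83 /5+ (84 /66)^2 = 11023 /605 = 18.22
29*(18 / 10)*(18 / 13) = 4698 / 65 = 72.28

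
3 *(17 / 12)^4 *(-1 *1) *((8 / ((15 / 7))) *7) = -4092529 / 12960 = -315.78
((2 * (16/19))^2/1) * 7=7168/361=19.86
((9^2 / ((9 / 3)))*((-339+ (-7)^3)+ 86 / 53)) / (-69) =324540 / 1219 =266.23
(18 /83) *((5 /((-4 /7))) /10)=-63 /332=-0.19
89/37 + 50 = 52.41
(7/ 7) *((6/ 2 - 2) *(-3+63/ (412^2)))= -509169/ 169744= -3.00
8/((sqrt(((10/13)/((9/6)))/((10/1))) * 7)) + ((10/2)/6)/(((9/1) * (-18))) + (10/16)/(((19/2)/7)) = 4205/9234 + 4 * sqrt(78)/7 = 5.50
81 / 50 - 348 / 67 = -11973 / 3350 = -3.57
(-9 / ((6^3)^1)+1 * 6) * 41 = 5863 / 24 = 244.29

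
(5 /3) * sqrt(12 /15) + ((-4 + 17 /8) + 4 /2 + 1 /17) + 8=2 * sqrt(5) /3 + 1113 /136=9.67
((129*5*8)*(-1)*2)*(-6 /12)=5160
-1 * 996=-996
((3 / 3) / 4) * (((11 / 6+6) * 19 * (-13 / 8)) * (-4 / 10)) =11609 / 480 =24.19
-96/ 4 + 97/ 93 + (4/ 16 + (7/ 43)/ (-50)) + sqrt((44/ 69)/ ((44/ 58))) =-9081827/ 399900 + sqrt(4002)/ 69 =-21.79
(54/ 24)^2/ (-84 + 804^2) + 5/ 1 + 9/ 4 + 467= 1634789099/ 3447104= 474.25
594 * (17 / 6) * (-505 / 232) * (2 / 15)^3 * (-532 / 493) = 591052 / 63075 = 9.37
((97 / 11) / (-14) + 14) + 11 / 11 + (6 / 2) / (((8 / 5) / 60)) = 9769 / 77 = 126.87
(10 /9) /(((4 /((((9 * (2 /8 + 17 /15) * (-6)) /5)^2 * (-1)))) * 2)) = -62001 /2000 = -31.00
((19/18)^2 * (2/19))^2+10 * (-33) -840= -30705119/26244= -1169.99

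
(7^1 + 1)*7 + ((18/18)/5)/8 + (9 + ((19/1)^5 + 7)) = 99046841/40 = 2476171.02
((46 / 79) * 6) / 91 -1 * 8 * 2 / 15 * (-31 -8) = 41.64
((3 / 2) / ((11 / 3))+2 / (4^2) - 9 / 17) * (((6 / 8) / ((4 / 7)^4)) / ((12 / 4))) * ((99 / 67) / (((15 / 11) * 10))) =554631 / 466534400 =0.00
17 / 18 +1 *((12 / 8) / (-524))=0.94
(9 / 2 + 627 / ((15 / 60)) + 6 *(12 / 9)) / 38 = 5041 / 76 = 66.33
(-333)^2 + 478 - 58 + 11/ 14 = 1558337/ 14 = 111309.79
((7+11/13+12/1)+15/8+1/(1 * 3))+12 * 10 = 44321/312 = 142.05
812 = 812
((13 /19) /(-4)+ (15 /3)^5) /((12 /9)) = 712461 /304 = 2343.62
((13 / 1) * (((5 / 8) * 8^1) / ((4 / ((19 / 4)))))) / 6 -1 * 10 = 275 / 96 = 2.86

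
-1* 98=-98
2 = 2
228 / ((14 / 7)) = 114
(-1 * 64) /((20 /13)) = -208 /5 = -41.60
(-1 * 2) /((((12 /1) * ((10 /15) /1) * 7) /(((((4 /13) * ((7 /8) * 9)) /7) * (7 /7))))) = -9 /728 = -0.01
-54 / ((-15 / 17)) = 306 / 5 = 61.20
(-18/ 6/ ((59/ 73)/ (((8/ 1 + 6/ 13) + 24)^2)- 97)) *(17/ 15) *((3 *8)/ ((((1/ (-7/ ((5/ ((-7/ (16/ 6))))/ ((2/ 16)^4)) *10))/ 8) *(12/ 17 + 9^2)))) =138071151939/ 186830179737280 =0.00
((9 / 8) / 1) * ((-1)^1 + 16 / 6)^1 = 15 / 8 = 1.88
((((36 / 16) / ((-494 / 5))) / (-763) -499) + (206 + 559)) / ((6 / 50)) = 10026126325 / 4523064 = 2216.67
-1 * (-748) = 748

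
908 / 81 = 11.21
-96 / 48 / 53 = -2 / 53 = -0.04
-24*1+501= 477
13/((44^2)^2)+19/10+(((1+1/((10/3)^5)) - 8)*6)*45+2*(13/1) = -4360544014259/2342560000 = -1861.44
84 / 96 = 7 / 8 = 0.88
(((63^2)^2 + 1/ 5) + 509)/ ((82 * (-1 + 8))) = 78767351/ 2870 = 27445.07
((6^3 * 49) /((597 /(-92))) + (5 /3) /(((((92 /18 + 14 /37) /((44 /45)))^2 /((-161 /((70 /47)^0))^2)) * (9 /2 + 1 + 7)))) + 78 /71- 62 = -1750896035164418 /1106560320375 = -1582.29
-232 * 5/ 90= -116/ 9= -12.89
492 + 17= 509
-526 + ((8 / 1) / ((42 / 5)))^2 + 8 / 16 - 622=-1011295 / 882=-1146.59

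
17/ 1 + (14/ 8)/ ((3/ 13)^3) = 159.40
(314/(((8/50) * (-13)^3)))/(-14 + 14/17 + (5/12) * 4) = 200175/2579278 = 0.08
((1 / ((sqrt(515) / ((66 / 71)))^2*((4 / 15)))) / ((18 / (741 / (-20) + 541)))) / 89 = 3658677 / 1848433880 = 0.00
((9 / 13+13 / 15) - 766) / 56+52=209387 / 5460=38.35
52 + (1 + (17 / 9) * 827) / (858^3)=73900562821 / 1421164602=52.00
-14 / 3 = -4.67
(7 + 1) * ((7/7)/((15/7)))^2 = 392/225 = 1.74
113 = 113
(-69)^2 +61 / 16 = 76237 / 16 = 4764.81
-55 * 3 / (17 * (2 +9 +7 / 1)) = -55 / 102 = -0.54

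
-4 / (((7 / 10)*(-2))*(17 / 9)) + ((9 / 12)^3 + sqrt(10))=14733 / 7616 + sqrt(10)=5.10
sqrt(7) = 2.65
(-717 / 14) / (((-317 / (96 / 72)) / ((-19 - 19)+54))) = 7648 / 2219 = 3.45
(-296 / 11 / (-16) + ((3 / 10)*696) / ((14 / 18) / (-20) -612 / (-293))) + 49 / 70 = 619828439 / 5945995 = 104.24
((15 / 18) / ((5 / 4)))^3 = 8 / 27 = 0.30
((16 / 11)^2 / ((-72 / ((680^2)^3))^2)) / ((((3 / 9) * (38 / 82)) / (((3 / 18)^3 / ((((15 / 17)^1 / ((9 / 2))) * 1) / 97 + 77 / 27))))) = 330431520775796468316372992000000000000 / 7887181599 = 41894752469968641369477490000.00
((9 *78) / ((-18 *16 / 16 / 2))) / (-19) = 78 / 19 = 4.11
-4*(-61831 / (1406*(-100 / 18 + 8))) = 50589 / 703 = 71.96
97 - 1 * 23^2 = -432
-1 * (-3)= 3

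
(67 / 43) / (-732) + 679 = 21372137 / 31476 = 679.00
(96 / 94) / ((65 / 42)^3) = 0.28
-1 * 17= -17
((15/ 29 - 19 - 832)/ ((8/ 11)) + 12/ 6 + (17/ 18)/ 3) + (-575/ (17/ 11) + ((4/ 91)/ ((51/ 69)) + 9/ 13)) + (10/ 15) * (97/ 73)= -271910360707/ 176849946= -1537.52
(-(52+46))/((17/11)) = -63.41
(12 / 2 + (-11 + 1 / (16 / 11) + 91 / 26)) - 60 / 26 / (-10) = -121 / 208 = -0.58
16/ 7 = 2.29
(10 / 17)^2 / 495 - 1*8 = -228868 / 28611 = -8.00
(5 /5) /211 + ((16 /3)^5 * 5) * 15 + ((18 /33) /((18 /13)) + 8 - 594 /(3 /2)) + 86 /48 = 486168718393 /1504008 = 323248.76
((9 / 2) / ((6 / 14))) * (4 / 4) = 21 / 2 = 10.50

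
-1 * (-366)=366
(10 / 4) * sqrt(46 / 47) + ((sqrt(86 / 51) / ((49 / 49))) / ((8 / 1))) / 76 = sqrt(4386) / 31008 + 5 * sqrt(2162) / 94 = 2.48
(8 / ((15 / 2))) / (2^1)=8 / 15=0.53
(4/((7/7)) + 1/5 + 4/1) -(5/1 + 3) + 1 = 6/5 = 1.20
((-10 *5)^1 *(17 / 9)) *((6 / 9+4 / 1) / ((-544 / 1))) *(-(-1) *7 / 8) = 0.71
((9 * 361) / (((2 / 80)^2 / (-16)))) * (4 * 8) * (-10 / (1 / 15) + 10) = 372621312000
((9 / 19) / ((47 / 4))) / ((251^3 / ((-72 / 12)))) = -216 / 14121233143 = -0.00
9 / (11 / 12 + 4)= 108 / 59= 1.83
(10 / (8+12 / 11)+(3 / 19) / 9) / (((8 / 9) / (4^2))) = 1911 / 95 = 20.12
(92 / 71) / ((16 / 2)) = 23 / 142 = 0.16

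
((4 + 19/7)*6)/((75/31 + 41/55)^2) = 409890525/101908856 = 4.02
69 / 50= 1.38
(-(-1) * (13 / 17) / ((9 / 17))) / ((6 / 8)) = 52 / 27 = 1.93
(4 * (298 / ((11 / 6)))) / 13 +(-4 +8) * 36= 27744 / 143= 194.01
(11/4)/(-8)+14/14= 21/32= 0.66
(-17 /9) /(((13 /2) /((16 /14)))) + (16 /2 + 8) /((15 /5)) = 4096 /819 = 5.00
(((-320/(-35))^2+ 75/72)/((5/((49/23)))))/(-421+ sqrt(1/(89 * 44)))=-0.09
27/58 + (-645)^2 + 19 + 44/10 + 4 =120655331/290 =416052.87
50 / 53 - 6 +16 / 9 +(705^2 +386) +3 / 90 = 2372634989 / 4770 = 497407.75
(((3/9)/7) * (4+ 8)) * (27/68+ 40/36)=923/1071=0.86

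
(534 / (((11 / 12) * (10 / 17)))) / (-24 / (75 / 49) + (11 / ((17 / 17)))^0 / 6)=-1634040 / 25597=-63.84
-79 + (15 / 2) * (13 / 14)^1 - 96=-4705 / 28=-168.04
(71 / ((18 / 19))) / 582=1349 / 10476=0.13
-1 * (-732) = 732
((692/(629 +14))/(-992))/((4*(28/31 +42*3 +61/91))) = -15743/7404993760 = -0.00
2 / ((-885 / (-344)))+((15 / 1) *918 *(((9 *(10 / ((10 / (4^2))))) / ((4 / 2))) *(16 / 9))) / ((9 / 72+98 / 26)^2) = 2777221264 / 23895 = 116226.04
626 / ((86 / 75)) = 23475 / 43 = 545.93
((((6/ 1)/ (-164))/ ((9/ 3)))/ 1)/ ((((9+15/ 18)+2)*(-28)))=3/ 81508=0.00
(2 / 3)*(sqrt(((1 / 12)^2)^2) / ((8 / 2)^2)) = 1 / 3456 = 0.00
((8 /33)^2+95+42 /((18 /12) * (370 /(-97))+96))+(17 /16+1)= 236348251 /2421936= 97.59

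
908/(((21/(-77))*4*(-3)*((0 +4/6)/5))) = 12485/6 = 2080.83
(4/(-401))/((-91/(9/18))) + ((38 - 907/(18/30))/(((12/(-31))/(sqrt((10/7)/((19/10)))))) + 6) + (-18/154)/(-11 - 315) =3307.06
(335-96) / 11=21.73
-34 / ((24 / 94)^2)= -37553 / 72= -521.57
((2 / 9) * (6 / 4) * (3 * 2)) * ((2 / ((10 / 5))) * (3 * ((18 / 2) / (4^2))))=27 / 8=3.38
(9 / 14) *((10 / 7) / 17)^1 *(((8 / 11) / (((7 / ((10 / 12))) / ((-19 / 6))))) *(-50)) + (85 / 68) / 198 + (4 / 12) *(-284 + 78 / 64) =-1727439107 / 18472608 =-93.51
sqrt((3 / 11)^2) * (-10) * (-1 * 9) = 270 / 11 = 24.55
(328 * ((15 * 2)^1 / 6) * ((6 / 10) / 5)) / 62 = 492 / 155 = 3.17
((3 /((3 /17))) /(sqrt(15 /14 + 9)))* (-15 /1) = -80.35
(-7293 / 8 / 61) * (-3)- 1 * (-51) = 46767 / 488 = 95.83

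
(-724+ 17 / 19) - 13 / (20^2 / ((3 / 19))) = -5495639 / 7600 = -723.11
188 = 188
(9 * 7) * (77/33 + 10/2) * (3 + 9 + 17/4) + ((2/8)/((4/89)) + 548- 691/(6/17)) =292955/48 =6103.23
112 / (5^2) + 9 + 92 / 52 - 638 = -202394 / 325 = -622.75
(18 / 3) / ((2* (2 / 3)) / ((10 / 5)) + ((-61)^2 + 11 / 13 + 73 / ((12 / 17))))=936 / 596845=0.00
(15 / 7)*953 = 14295 / 7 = 2042.14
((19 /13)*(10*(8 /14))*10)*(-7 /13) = -7600 /169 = -44.97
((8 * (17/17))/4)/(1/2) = 4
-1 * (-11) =11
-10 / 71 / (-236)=5 / 8378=0.00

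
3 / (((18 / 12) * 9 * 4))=1 / 18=0.06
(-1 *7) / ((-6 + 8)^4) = -7 / 16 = -0.44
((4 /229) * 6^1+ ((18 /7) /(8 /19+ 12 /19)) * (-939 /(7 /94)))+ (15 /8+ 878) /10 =-27572187653 /897680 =-30714.94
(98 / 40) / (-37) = -49 / 740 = -0.07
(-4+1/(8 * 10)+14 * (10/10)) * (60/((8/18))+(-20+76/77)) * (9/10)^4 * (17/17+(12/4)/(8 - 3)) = 46935629091/38500000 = 1219.11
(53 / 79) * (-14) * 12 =-8904 / 79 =-112.71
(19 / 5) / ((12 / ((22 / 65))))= 209 / 1950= 0.11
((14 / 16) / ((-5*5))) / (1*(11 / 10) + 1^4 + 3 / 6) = -7 / 520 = -0.01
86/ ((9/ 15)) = 430/ 3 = 143.33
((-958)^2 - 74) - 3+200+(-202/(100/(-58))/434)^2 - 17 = 108053959654041/117722500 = 917870.07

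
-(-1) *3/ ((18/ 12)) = 2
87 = 87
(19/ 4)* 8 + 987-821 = 204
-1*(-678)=678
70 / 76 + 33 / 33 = 73 / 38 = 1.92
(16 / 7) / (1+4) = 16 / 35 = 0.46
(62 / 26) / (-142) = -31 / 1846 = -0.02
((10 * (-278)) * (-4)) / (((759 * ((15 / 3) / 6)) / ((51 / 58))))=113424 / 7337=15.46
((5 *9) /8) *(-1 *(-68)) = 765 /2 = 382.50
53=53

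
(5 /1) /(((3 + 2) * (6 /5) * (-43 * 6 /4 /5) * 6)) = -25 /2322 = -0.01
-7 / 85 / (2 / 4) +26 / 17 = 116 / 85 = 1.36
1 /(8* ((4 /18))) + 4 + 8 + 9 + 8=473 /16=29.56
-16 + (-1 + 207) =190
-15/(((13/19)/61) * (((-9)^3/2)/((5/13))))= 57950/41067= 1.41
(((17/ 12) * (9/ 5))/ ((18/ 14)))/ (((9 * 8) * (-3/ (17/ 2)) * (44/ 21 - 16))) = 14161/ 2522880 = 0.01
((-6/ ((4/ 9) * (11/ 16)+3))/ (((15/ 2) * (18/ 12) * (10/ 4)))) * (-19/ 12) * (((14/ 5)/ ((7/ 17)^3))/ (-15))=-175712/ 643125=-0.27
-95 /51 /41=-95 /2091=-0.05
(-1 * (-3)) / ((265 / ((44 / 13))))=132 / 3445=0.04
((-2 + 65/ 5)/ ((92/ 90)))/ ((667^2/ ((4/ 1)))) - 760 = -7776658730/ 10232447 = -760.00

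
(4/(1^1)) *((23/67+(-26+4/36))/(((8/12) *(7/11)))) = -240.86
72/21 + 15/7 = 39/7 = 5.57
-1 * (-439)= 439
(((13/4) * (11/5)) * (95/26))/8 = 209/64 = 3.27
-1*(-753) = 753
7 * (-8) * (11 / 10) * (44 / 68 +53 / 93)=-592592 / 7905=-74.96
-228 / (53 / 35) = -7980 / 53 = -150.57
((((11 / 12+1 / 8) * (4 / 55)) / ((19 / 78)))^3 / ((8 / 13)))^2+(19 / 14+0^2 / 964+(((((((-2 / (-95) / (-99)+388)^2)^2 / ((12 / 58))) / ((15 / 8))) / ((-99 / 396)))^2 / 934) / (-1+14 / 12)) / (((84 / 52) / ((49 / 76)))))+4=147740918665787532105021871752265195425172527458474228004341 / 1055181192086932894759873828933125000000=140014738486369500774.19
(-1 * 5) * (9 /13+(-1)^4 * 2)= -175 /13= -13.46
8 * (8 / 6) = 32 / 3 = 10.67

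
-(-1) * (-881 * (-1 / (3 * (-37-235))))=-881 / 816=-1.08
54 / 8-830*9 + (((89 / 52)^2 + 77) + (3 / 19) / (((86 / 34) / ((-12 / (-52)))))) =-16310963859 / 2209168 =-7383.31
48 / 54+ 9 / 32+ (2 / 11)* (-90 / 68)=0.93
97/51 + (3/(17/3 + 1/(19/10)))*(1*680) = 5964521/18003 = 331.31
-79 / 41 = -1.93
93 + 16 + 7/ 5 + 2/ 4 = 1109/ 10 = 110.90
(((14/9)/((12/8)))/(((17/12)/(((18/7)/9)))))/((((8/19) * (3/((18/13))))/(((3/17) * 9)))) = 1368/3757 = 0.36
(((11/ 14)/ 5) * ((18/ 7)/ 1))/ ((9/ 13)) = 143/ 245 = 0.58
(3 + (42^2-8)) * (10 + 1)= 19349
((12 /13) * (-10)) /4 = -30 /13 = -2.31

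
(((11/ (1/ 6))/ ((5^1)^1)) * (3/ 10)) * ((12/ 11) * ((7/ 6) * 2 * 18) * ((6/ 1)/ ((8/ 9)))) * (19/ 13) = 581742/ 325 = 1789.98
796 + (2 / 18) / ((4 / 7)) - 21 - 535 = 8647 / 36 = 240.19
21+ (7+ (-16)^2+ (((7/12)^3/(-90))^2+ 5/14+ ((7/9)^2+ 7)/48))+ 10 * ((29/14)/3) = 291.42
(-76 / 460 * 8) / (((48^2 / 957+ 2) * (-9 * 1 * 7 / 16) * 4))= 5104 / 268065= 0.02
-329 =-329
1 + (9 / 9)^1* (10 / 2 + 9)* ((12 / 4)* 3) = 127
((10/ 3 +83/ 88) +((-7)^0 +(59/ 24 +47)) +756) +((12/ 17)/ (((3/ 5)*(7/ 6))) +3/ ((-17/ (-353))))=13729379/ 15708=874.04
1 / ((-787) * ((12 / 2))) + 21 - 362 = -1610203 / 4722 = -341.00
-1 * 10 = -10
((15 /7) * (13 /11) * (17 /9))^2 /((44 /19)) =23199475 /2347884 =9.88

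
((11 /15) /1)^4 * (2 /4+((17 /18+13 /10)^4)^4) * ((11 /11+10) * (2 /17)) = 37769038205640630915724527089281132177 /243340377812288766574859619140625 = 155210.73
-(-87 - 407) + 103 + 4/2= 599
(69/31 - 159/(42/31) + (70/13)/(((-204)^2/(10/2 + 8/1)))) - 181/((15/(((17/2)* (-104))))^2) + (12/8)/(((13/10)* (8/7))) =-76890309213631/122290350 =-628752.06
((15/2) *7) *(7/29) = 12.67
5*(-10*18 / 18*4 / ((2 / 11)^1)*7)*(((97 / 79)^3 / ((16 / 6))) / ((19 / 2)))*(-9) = 47436179175 / 9367741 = 5063.78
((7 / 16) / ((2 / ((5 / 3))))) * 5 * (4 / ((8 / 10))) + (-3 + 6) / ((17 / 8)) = 17179 / 1632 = 10.53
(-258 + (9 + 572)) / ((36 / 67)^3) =97146449 / 46656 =2082.19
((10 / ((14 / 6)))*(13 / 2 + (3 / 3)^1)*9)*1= 2025 / 7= 289.29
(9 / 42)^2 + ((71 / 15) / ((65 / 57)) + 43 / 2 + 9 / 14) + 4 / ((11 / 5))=19730119 / 700700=28.16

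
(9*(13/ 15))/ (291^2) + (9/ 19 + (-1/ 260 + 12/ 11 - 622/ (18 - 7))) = -84338436979/ 1533855180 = -54.98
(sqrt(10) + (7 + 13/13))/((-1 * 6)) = -1.86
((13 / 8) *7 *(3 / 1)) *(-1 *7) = -1911 / 8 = -238.88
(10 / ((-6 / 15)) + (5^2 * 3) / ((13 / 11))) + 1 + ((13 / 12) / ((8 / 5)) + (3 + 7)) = 50.14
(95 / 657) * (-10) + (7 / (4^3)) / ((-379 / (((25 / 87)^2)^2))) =-146682357462175 / 101442292325568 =-1.45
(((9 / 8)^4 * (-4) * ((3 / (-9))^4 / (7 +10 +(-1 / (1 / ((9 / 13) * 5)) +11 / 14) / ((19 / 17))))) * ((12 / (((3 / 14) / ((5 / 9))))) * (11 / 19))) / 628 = -315315 / 2029977344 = -0.00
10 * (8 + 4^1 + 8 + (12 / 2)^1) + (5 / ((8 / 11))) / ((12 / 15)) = 8595 / 32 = 268.59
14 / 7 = 2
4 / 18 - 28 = -250 / 9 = -27.78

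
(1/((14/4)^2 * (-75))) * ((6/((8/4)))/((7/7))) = -4/1225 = -0.00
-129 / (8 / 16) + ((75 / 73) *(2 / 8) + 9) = -72633 / 292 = -248.74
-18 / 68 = -9 / 34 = -0.26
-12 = -12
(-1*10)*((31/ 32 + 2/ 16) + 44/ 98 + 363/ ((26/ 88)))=-125377715/ 10192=-12301.58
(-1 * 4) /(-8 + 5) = 4 /3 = 1.33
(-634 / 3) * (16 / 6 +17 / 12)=-15533 / 18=-862.94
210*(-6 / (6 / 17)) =-3570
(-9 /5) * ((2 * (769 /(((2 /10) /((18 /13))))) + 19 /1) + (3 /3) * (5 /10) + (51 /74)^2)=-6834689091 /355940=-19201.80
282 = 282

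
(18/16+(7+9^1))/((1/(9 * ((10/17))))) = 6165/68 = 90.66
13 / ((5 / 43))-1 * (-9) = 120.80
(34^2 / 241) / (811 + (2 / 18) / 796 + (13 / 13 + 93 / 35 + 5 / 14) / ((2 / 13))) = 144927720 / 25292070109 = 0.01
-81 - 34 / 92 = -3743 / 46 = -81.37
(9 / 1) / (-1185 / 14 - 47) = -0.07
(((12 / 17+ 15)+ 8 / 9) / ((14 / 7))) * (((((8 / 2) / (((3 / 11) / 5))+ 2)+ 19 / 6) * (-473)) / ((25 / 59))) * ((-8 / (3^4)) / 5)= 22248744122 / 1549125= 14362.14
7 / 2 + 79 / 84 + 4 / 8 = 415 / 84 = 4.94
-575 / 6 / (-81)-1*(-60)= 29735 / 486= 61.18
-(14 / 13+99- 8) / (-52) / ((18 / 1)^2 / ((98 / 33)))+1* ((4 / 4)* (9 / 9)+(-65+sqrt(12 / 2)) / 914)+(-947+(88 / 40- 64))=-924735118267 / 917528040+sqrt(6) / 914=-1007.85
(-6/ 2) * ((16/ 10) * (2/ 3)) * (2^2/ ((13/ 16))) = -1024/ 65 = -15.75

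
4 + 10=14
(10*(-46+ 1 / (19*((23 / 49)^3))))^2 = 11059275498348100 / 53440955929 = 206943.82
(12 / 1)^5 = 248832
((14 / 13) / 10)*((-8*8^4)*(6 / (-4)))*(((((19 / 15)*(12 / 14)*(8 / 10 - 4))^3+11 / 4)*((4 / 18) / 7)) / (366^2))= -573487597568 / 11666207109375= -0.05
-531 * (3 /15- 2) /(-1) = -4779 /5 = -955.80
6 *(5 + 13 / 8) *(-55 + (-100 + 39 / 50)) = -1226049 / 200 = -6130.24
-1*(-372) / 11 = 372 / 11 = 33.82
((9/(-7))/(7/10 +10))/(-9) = 10/749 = 0.01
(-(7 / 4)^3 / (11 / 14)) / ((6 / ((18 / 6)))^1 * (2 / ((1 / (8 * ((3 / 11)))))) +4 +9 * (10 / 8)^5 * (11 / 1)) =-76832 / 3546485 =-0.02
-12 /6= -2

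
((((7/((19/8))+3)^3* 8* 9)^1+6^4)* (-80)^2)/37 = 721778227200/253783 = 2844076.35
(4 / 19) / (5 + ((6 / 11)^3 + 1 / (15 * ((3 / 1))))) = 119790 / 2949997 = 0.04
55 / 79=0.70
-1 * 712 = -712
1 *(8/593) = 8/593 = 0.01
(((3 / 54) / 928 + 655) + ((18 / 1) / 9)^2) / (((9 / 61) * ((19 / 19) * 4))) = 671484157 / 601344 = 1116.64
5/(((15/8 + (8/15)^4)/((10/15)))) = 1350000/792143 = 1.70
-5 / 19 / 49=-5 / 931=-0.01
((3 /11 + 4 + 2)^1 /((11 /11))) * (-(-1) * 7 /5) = 483 /55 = 8.78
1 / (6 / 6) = 1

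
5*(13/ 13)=5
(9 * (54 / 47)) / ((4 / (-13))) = -3159 / 94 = -33.61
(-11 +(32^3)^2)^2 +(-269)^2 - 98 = 1152921480984599232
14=14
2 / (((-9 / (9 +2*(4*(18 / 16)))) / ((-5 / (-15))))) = -1.33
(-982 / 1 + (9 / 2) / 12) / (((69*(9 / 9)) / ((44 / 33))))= -7853 / 414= -18.97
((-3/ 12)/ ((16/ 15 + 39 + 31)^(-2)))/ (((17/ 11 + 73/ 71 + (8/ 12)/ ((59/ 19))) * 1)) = -13090537031/ 28908600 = -452.83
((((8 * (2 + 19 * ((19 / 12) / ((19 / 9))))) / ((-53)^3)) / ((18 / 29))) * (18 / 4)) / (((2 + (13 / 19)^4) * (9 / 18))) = -245655085 / 43055675031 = -0.01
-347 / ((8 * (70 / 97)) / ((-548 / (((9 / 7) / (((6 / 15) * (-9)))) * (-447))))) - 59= 3292633 / 22350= 147.32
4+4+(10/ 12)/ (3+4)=341/ 42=8.12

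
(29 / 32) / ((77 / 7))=29 / 352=0.08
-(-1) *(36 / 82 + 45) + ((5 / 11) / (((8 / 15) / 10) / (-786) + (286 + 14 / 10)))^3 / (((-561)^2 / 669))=52710307346564554445211936668904 / 1160022866993422848378278750203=45.44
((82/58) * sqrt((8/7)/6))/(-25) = -0.02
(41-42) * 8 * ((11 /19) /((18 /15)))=-3.86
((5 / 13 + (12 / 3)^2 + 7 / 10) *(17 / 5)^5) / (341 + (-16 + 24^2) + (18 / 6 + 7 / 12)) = 18921014382 / 2204921875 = 8.58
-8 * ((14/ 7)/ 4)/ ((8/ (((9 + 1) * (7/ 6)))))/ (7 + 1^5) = -35/ 48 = -0.73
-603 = -603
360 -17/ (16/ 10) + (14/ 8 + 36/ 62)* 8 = 91269/ 248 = 368.02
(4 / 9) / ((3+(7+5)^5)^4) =4 / 34505503920449412305625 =0.00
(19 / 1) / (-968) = -19 / 968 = -0.02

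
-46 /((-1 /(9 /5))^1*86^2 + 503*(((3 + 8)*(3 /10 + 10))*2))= -2070 /4944191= -0.00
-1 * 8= -8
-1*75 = -75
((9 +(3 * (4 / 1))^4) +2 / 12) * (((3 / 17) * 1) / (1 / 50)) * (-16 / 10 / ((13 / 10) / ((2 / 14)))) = -49788400 / 1547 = -32183.84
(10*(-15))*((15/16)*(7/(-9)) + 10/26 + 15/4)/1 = -53125/104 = -510.82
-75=-75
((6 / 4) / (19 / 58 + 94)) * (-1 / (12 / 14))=-203 / 10942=-0.02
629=629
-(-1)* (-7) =-7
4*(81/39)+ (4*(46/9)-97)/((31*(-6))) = 8.72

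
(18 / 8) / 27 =1 / 12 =0.08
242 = 242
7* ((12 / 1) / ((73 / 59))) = 4956 / 73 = 67.89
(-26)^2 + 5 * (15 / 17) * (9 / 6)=23209 / 34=682.62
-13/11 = -1.18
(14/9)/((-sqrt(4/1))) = -7/9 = -0.78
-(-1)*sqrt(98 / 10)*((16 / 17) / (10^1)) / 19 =56*sqrt(5) / 8075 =0.02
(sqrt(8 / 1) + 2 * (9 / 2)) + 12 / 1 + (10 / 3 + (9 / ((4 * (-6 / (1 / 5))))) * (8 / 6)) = 2 * sqrt(2) + 727 / 30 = 27.06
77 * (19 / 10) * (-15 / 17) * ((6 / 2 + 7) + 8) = -39501 / 17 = -2323.59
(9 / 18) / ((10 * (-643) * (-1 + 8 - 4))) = -1 / 38580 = -0.00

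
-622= -622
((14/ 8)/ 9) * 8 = 14/ 9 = 1.56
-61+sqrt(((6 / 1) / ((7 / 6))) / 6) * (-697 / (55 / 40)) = -5576 * sqrt(42) / 77 - 61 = -530.31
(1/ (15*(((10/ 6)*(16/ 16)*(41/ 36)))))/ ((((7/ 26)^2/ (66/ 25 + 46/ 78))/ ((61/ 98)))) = 59931768/ 61525625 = 0.97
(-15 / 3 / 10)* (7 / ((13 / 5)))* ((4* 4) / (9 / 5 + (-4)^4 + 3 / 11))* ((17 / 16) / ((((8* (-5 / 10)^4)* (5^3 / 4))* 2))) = -1309 / 461305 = -0.00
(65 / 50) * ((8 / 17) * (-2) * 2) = -208 / 85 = -2.45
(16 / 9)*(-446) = -7136 / 9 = -792.89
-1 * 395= -395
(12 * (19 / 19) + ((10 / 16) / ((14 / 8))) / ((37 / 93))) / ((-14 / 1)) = -6681 / 7252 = -0.92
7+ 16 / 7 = 65 / 7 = 9.29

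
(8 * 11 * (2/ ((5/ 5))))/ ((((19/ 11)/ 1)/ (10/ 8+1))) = 4356/ 19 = 229.26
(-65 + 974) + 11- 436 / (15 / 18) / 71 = 323984 / 355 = 912.63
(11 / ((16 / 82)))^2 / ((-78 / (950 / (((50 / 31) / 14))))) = -838622323 / 2496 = -335986.51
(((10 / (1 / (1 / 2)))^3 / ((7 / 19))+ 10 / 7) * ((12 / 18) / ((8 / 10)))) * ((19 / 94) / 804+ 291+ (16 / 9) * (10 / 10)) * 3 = 87954794525 / 352688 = 249384.14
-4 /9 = -0.44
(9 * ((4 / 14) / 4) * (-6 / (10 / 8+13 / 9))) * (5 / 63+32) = -218268 / 4753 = -45.92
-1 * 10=-10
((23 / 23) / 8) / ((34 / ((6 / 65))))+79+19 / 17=708243 / 8840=80.12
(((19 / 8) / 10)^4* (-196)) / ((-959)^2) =-130321 / 192194560000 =-0.00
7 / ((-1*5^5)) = -7 / 3125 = -0.00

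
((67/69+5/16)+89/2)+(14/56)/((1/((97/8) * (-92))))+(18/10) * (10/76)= -4884359/20976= -232.85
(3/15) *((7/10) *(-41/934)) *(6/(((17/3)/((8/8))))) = -2583/396950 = -0.01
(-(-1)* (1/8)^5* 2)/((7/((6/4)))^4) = 81/629407744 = 0.00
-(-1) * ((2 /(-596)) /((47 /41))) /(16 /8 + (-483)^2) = -41 /3267473746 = -0.00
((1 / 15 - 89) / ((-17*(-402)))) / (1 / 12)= -2668 / 17085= -0.16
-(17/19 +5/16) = -367/304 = -1.21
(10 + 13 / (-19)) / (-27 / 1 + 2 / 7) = -1239 / 3553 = -0.35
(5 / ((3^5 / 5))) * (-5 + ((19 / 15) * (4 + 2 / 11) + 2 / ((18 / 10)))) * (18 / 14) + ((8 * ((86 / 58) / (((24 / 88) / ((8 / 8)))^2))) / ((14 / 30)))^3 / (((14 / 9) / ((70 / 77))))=3650870920221353095 / 156525504597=23324447.54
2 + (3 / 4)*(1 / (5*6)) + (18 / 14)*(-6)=-1593 / 280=-5.69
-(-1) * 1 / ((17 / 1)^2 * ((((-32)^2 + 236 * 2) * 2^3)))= 1 / 3458752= 0.00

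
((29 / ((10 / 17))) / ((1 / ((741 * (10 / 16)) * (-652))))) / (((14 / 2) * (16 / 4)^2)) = -59546019 / 448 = -132915.22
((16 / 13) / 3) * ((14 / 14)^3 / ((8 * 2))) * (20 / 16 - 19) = -71 / 156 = -0.46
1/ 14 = 0.07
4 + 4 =8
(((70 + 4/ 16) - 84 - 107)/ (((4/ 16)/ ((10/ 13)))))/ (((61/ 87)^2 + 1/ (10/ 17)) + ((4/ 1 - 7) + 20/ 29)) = 365582700/ 116831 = 3129.16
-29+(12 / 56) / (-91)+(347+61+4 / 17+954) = 28875159 / 21658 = 1333.23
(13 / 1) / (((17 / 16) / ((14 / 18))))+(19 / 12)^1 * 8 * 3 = 7270 / 153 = 47.52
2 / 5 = 0.40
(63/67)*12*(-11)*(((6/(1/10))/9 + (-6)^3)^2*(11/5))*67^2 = -53714154278.40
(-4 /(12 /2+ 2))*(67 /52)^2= -4489 /5408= -0.83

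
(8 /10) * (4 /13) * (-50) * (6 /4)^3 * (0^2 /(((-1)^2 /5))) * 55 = 0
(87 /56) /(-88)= -87 /4928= -0.02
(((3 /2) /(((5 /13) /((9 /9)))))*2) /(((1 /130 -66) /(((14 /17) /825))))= -4732 /40106825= -0.00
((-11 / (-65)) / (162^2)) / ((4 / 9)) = 11 / 758160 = 0.00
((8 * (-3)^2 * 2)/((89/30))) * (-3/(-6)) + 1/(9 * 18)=350009/14418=24.28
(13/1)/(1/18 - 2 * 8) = -234/287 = -0.82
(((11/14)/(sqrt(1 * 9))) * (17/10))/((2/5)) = 187/168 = 1.11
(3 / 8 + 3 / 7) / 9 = 5 / 56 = 0.09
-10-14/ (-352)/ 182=-45759/ 4576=-10.00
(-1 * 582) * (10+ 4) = -8148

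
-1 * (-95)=95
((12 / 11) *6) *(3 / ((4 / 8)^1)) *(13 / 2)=2808 / 11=255.27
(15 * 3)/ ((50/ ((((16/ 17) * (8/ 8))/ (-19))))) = -72/ 1615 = -0.04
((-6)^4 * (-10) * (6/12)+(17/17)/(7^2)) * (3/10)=-952557/490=-1943.99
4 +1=5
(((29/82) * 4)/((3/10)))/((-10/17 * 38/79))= -38947/2337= -16.67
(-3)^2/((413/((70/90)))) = 0.02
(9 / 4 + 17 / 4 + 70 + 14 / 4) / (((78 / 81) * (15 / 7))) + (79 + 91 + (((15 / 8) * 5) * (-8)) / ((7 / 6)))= 13148 / 91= 144.48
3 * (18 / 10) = 27 / 5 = 5.40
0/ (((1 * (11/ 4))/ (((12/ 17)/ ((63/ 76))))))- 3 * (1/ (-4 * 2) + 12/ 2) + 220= 1619/ 8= 202.38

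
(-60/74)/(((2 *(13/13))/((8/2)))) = -1.62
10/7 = 1.43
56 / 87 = 0.64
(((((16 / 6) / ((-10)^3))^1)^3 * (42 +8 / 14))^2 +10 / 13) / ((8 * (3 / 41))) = 27934284210228744391 / 21257308959960937500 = 1.31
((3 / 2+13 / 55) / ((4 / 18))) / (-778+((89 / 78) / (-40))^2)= -836671680 / 83306908069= -0.01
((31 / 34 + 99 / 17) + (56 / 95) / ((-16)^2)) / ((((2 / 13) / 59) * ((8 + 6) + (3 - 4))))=20543741 / 103360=198.76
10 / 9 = 1.11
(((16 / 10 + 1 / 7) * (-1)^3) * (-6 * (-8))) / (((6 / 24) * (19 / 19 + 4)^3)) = -11712 / 4375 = -2.68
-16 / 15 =-1.07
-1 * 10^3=-1000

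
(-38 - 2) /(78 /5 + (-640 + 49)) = 200 /2877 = 0.07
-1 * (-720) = 720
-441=-441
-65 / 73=-0.89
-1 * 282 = -282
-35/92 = -0.38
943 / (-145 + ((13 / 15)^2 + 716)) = 212175 / 128644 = 1.65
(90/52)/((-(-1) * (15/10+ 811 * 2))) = 45/42211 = 0.00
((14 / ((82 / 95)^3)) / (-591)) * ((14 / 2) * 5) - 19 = -3305712511 / 162929244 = -20.29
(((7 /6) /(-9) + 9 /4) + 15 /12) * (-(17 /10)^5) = -47.85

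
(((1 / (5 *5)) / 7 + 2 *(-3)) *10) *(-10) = 4196 / 7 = 599.43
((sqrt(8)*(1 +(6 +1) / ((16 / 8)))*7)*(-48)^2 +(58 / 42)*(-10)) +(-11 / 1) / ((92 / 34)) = -17267 / 966 +145152*sqrt(2) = 205258.05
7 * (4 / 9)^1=3.11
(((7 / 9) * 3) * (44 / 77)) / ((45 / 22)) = 88 / 135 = 0.65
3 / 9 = 1 / 3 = 0.33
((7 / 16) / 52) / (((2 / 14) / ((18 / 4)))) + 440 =732601 / 1664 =440.27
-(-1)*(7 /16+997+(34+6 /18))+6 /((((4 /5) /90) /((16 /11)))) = 1063175 /528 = 2013.59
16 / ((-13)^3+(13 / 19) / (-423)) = -64296 / 8828651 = -0.01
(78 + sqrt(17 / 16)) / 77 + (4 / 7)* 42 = 25.03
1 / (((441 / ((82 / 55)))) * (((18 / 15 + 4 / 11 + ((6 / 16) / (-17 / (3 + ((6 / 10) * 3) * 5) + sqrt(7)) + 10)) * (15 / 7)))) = 50456404 / 373115367765 - 7216 * sqrt(7) / 8291452617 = 0.00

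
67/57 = 1.18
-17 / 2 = -8.50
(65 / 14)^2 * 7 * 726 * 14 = 1533675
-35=-35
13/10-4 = -2.70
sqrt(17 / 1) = sqrt(17) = 4.12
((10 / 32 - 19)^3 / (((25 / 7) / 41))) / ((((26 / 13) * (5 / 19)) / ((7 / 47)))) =-1020345145729 / 48128000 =-21200.66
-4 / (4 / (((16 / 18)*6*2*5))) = -160 / 3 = -53.33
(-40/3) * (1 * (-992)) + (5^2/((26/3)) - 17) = 1030579/78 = 13212.55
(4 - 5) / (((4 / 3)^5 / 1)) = -243 / 1024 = -0.24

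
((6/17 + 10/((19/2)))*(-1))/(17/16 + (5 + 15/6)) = -7264/44251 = -0.16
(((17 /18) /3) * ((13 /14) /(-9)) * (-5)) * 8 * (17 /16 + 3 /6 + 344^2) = 153748.39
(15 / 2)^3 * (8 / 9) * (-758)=-284250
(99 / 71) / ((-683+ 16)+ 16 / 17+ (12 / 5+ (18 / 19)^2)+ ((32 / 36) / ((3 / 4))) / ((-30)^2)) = -3690945225 / 1754353240399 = -0.00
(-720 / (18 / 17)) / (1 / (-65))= 44200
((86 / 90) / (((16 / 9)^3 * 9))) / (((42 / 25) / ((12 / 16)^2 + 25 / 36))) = 0.01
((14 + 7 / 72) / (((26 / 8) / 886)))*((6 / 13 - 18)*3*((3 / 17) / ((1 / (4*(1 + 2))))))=-1230228720 / 2873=-428203.52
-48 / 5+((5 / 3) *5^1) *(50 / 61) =-2534 / 915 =-2.77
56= 56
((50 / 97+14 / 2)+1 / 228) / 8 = 166309 / 176928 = 0.94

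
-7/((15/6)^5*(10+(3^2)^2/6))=-448/146875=-0.00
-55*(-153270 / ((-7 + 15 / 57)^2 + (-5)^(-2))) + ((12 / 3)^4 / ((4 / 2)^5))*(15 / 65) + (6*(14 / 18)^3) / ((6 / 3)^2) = 185579.71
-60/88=-15/22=-0.68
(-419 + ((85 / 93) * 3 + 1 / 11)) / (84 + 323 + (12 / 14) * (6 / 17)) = -16887647 / 16527929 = -1.02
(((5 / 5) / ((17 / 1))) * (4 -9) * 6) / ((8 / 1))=-15 / 68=-0.22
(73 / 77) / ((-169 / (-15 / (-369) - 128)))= 1148947 / 1600599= 0.72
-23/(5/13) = -299/5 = -59.80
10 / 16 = 5 / 8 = 0.62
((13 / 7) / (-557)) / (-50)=13 / 194950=0.00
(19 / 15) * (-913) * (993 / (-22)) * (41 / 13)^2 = 877460147 / 1690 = 519207.19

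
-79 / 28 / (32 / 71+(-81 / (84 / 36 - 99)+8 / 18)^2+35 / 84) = -9552267225 / 8504180048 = -1.12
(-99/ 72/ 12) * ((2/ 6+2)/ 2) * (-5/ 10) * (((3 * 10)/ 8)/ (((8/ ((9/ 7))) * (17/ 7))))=0.02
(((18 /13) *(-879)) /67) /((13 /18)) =-284796 /11323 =-25.15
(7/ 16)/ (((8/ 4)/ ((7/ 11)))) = 0.14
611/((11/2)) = 1222/11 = 111.09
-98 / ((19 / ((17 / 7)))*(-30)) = 119 / 285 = 0.42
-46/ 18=-23/ 9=-2.56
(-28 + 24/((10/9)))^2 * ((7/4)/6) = 11.95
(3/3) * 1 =1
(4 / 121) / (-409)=-4 / 49489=-0.00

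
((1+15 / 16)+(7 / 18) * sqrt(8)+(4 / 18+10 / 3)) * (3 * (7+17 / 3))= 266 * sqrt(2) / 9+15029 / 72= 250.53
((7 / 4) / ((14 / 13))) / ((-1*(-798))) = 13 / 6384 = 0.00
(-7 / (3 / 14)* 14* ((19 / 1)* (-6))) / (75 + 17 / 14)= 729904 / 1067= 684.07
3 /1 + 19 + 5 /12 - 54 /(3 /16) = -3187 /12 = -265.58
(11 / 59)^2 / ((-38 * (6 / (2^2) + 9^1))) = -0.00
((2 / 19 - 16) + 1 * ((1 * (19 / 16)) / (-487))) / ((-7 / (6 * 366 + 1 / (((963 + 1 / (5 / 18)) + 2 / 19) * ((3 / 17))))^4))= 35040456029526582798078886426657452353905 / 663458630279647262091225264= 52814831898044.74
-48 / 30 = -8 / 5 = -1.60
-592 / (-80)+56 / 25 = 9.64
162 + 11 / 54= 8759 / 54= 162.20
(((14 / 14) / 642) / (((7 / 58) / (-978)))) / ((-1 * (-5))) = -9454 / 3745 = -2.52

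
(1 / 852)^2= 1 / 725904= 0.00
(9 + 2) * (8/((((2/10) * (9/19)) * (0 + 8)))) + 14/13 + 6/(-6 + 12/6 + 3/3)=13477/117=115.19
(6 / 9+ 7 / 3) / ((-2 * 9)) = -1 / 6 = -0.17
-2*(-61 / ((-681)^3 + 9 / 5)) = -305 / 789553098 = -0.00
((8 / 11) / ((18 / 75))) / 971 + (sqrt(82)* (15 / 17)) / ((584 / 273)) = 100 / 32043 + 4095* sqrt(82) / 9928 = 3.74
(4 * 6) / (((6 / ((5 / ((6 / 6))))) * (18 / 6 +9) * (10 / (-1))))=-1 / 6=-0.17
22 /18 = 11 /9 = 1.22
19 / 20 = 0.95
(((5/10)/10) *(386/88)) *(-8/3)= -193/330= -0.58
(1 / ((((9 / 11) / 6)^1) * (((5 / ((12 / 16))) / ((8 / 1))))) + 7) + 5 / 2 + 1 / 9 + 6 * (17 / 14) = 16189 / 630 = 25.70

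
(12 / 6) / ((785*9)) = 2 / 7065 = 0.00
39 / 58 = 0.67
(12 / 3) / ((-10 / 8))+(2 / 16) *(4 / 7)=-3.13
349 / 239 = 1.46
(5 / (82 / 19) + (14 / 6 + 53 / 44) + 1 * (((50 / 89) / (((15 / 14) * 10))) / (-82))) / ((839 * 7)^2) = 107705 / 791131180532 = 0.00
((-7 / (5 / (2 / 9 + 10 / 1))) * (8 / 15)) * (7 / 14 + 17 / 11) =-2576 / 165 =-15.61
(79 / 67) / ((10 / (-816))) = -96.21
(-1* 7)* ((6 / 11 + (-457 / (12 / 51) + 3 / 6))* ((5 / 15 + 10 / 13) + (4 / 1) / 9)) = 36072757 / 1716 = 21021.42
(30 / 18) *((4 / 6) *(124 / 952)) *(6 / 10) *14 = 62 / 51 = 1.22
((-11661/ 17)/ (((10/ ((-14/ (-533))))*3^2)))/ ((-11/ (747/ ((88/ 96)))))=6253884/ 421685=14.83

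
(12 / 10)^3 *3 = 648 / 125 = 5.18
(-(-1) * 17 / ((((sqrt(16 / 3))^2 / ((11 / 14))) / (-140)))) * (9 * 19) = -479655 / 8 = -59956.88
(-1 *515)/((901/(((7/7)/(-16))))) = 515/14416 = 0.04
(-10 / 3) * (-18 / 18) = 10 / 3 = 3.33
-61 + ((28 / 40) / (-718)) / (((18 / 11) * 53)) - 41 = -698671517 / 6849720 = -102.00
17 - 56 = -39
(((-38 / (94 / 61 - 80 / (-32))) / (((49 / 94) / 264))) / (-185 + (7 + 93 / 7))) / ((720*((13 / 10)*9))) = 4793624 / 1396630053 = 0.00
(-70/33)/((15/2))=-28/99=-0.28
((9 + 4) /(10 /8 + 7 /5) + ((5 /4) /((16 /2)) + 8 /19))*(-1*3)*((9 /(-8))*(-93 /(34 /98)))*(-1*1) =21738899637 /4382464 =4960.43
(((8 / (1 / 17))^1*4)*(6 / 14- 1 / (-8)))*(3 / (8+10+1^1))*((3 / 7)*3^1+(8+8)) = 821.92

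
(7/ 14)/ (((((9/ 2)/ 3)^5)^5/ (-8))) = -134217728/ 847288609443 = -0.00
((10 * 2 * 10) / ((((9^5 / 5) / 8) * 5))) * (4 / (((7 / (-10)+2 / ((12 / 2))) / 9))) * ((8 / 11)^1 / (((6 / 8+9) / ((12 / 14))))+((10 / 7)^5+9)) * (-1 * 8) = 6158382592000 / 19272872619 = 319.54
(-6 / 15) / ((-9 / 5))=2 / 9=0.22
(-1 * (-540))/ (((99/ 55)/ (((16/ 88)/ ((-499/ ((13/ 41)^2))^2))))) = 17136600/ 7739790462371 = 0.00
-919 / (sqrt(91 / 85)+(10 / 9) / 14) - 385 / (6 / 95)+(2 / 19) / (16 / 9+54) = -6920.74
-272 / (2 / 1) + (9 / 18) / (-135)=-36721 / 270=-136.00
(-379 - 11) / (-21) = 130 / 7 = 18.57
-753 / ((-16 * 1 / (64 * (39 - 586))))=-1647564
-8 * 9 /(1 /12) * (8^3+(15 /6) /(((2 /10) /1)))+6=-453162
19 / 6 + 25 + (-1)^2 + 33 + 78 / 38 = 64.22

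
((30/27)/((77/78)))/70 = 26/1617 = 0.02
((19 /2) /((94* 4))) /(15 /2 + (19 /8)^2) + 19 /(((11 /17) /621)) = 7928445077 /434797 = 18234.82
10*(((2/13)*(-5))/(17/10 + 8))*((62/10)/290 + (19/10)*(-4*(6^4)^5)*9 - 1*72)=7252355881708921280980/36569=198319775813090904.34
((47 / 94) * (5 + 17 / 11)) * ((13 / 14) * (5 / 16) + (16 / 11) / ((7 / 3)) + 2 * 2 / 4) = 42435 / 6776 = 6.26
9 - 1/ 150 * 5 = 269/ 30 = 8.97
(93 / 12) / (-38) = -0.20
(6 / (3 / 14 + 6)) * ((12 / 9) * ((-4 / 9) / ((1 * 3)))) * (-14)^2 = -87808 / 2349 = -37.38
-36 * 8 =-288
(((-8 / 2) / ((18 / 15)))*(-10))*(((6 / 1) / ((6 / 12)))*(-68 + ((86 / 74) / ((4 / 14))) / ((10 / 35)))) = -795700 / 37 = -21505.41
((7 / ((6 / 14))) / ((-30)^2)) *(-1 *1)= -49 / 2700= -0.02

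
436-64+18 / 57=7074 / 19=372.32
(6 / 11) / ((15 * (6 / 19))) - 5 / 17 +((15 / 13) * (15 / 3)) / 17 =5849 / 36465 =0.16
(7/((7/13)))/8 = 13/8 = 1.62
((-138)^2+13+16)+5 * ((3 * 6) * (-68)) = 12953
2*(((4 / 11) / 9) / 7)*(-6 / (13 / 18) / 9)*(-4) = 0.04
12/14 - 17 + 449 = 3030/7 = 432.86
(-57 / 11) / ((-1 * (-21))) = -19 / 77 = -0.25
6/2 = 3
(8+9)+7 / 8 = 17.88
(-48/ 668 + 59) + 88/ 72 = 90406/ 1503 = 60.15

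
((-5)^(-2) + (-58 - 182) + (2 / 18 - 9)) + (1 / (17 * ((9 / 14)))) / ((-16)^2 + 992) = -593952353 / 2386800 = -248.85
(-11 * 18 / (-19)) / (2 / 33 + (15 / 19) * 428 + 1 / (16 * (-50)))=5227200 / 169517773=0.03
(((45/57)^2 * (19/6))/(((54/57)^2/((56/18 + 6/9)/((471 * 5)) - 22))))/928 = -2768395/53106192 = -0.05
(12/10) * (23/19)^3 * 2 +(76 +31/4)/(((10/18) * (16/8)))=21847917/274360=79.63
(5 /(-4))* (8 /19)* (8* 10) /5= -8.42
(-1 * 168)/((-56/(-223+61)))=-486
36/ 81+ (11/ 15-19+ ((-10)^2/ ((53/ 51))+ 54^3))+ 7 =375755329/ 2385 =157549.40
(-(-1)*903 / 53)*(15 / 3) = 4515 / 53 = 85.19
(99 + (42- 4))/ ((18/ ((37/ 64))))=5069/ 1152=4.40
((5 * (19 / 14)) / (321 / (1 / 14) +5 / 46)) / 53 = 2185 / 76696459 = 0.00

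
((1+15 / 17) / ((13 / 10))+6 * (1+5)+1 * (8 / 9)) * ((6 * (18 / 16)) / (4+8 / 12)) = 171567 / 3094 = 55.45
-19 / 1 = -19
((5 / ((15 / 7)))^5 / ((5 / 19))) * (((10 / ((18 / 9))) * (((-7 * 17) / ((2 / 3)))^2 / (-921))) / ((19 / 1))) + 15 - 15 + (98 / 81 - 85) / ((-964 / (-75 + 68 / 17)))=-9584480441 / 3995298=-2398.94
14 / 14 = 1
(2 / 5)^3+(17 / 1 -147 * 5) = -89742 / 125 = -717.94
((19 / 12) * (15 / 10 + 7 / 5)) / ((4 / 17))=9367 / 480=19.51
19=19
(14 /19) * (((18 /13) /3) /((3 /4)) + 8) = 1568 /247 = 6.35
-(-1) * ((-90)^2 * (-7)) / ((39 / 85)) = -1606500 / 13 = -123576.92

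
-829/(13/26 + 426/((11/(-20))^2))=-200618/340921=-0.59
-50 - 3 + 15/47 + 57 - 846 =-39559/47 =-841.68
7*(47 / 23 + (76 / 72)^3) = 3023027 / 134136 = 22.54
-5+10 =5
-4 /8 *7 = -7 /2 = -3.50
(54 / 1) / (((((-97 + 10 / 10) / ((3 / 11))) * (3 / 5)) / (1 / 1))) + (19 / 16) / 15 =-233 / 1320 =-0.18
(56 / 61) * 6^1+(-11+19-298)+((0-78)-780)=-69692 / 61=-1142.49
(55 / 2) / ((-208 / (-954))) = 26235 / 208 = 126.13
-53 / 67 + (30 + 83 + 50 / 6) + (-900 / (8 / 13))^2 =1719777541 / 804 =2139026.79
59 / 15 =3.93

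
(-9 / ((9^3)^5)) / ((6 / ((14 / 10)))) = -7 / 686303773648830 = -0.00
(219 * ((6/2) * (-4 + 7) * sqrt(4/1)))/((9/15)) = 6570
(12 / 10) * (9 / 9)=6 / 5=1.20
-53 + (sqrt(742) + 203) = 177.24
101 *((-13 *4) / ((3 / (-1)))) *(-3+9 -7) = -5252 / 3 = -1750.67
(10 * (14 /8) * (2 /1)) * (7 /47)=245 /47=5.21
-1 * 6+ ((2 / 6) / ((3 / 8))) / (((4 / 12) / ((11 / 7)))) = -38 / 21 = -1.81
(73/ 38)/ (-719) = -73/ 27322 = -0.00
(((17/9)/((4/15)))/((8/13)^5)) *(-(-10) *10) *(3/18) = 788997625/589824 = 1337.68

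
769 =769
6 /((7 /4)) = 24 /7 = 3.43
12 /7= 1.71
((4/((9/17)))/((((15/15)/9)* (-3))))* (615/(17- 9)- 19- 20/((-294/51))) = -408799/294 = -1390.47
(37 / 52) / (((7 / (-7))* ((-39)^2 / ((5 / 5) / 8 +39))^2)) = -3624853 / 7699131648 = -0.00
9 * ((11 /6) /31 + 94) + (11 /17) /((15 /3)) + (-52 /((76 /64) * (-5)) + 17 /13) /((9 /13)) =776088371 /901170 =861.20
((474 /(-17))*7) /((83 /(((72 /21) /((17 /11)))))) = -125136 /23987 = -5.22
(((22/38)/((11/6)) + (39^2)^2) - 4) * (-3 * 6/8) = -395597781/76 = -5205233.96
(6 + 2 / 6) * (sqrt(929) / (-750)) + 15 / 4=15 / 4 - 19 * sqrt(929) / 2250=3.49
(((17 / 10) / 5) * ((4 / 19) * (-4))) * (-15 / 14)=0.31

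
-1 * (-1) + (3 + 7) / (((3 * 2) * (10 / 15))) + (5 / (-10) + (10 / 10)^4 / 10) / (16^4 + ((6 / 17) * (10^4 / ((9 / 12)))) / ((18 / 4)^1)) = 3.50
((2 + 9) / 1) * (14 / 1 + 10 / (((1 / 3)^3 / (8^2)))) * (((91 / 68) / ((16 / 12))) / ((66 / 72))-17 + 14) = -12321975 / 34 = -362411.03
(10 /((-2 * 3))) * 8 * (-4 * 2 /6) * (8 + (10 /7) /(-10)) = 139.68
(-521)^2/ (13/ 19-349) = -5157379/ 6618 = -779.30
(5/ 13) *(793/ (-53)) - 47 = -2796/ 53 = -52.75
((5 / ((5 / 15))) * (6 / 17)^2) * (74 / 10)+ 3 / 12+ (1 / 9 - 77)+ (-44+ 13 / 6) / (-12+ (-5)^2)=-8930669 / 135252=-66.03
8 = 8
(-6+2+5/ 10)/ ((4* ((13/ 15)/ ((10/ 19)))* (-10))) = 105/ 1976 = 0.05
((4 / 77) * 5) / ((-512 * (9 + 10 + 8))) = -5 / 266112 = -0.00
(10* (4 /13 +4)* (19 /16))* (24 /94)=13.06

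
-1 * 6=-6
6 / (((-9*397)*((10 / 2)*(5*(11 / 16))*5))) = -32 / 1637625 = -0.00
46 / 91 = 0.51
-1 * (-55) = 55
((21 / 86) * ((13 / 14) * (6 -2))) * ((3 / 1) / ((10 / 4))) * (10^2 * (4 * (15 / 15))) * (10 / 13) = 14400 / 43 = 334.88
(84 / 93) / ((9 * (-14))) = -2 / 279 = -0.01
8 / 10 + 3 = 19 / 5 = 3.80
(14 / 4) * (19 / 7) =19 / 2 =9.50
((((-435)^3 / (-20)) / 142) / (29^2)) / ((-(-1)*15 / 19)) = 24795 / 568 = 43.65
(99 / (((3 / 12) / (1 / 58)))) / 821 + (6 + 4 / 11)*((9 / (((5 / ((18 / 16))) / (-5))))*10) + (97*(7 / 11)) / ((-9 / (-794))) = 22634707897 / 4714182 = 4801.41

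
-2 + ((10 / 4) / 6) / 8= -1.95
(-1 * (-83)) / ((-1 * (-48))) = 83 / 48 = 1.73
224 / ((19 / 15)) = 3360 / 19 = 176.84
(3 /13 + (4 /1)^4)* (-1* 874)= -2911294 /13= -223945.69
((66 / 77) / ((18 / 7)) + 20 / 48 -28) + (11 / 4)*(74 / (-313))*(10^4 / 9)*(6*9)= -48874117 / 1252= -39036.83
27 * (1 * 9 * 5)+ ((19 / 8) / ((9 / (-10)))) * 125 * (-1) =55615 / 36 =1544.86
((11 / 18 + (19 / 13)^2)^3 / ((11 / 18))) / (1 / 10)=2918241376465 / 8601373638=339.28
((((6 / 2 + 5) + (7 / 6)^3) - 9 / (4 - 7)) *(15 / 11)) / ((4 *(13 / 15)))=67975 / 13728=4.95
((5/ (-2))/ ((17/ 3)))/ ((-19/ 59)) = 1.37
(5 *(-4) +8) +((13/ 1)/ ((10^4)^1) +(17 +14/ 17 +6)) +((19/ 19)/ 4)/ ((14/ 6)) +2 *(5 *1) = 21.93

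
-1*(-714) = 714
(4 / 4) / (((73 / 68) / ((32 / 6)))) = 1088 / 219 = 4.97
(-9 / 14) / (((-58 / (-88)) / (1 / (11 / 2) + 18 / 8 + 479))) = -190647 / 406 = -469.57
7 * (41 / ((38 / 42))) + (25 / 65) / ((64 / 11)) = 5015509 / 15808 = 317.28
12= 12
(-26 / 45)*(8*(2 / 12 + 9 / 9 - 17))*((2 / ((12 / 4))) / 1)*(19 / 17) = 75088 / 1377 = 54.53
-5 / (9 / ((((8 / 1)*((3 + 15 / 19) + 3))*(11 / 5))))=-3784 / 57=-66.39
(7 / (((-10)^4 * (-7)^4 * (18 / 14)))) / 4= 1 / 17640000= 0.00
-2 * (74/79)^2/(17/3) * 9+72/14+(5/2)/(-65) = 44745985/19309654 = 2.32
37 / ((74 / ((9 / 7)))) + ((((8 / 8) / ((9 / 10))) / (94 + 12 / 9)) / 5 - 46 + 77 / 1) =190061 / 6006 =31.65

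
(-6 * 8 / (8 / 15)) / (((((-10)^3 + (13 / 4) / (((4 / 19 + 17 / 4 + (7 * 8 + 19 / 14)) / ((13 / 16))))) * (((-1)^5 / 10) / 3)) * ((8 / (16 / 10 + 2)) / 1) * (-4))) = 53276940 / 175389841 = 0.30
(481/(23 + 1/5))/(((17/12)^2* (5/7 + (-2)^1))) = -67340/8381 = -8.03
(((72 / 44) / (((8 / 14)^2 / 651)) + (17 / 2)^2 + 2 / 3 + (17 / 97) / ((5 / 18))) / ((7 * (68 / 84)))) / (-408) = -427134439 / 296028480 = -1.44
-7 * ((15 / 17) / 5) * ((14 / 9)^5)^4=-585677787976993610924032 / 68893437601322596539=-8501.21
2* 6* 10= 120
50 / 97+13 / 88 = 5661 / 8536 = 0.66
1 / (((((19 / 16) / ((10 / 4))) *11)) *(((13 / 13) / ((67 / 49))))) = 2680 / 10241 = 0.26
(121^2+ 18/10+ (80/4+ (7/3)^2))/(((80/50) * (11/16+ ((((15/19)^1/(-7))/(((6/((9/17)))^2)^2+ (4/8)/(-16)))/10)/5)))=37541110682822530/2815279885413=13334.77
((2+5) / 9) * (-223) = -1561 / 9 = -173.44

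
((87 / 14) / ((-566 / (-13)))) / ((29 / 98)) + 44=44.48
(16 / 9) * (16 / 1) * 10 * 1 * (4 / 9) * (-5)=-51200 / 81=-632.10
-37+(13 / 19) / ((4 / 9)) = -35.46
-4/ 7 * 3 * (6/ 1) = -72/ 7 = -10.29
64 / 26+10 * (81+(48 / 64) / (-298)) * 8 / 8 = 6294757 / 7748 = 812.44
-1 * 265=-265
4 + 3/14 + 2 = 87/14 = 6.21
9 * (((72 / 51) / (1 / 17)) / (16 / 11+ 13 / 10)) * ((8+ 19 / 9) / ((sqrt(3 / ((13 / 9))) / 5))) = 2750.82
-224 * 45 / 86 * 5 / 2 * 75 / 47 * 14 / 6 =-2205000 / 2021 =-1091.04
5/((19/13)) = 65/19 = 3.42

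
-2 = -2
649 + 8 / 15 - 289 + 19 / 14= 75997 / 210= 361.89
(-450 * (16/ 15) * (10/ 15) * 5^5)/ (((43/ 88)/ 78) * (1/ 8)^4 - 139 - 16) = 28114944000000/ 4357816277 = 6451.61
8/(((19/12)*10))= 48/95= 0.51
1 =1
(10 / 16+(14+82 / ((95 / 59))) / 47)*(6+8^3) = 18562271 / 17860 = 1039.32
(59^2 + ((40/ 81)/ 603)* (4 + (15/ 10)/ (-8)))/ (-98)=-340045271/ 9573228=-35.52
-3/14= -0.21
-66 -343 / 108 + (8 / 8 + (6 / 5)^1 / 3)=-36599 / 540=-67.78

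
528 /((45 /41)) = 7216 /15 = 481.07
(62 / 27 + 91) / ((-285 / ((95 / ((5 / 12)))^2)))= -765776 / 45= -17017.24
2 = 2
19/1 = 19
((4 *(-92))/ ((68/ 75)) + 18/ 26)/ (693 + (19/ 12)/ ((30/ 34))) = -16118460/ 27638923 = -0.58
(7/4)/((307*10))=7/12280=0.00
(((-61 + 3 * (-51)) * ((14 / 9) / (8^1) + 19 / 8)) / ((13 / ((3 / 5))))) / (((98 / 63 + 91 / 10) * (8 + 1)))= -19795 / 74802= -0.26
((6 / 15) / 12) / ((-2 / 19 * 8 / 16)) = -19 / 30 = -0.63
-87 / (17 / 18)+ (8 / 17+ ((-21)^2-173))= 2998 / 17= 176.35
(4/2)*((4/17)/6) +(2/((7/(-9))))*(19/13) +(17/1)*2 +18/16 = 1167497/37128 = 31.45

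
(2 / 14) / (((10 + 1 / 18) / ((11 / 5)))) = 198 / 6335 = 0.03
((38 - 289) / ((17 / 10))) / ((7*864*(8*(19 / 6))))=-1255 / 1302336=-0.00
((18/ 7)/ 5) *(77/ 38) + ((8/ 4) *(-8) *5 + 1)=-7406/ 95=-77.96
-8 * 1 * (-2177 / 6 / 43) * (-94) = -818552 / 129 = -6345.36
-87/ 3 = -29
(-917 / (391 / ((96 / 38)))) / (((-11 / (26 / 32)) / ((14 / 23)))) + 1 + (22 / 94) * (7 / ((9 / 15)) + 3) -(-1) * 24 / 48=2755628291 / 530029434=5.20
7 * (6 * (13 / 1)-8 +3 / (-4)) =1939 / 4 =484.75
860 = 860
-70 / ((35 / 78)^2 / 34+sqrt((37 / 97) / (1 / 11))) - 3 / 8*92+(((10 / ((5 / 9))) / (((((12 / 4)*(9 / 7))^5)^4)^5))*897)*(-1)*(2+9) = -6074958176140572193638375622320942390940505321632797116981285084343693113563838134892347876991306442536437302973449182802967359723067490982978441976224425981 / 176591449573794578685282620315484151993088060481030783238333979131597103959677571525799649511398817411610906460614314621218722618122509969277495877638581402 - 2995258331520*sqrt(39479) / 17415142166927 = -68.57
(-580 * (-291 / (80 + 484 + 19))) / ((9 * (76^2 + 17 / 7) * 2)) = 2030 / 729333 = 0.00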